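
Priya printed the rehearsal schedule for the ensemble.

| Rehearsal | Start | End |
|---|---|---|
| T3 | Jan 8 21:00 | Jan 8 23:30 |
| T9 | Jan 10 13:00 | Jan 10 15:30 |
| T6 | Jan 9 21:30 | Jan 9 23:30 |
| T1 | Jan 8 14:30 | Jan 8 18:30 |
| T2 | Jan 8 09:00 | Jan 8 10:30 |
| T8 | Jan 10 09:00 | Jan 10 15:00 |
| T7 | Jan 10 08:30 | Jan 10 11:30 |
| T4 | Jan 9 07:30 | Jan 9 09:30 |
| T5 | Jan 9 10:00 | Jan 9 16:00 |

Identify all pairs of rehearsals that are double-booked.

Sorted by start: T2, T1, T3, T4, T5, T6, T7, T8, T9.
T1 starts after T2 ends, so nothing later overlaps T2 either.
T3 starts after T1 ends, so nothing later overlaps T1 either.
T4 starts after T3 ends, so nothing later overlaps T3 either.
T5 starts after T4 ends, so nothing later overlaps T4 either.
T6 starts after T5 ends, so nothing later overlaps T5 either.
T7 starts after T6 ends, so nothing later overlaps T6 either.
T8 starts before T7 ends → T7 and T8 overlap.
T9 starts after T7 ends.
T9 starts before T8 ends → T8 and T9 overlap.

T7 & T8, T8 & T9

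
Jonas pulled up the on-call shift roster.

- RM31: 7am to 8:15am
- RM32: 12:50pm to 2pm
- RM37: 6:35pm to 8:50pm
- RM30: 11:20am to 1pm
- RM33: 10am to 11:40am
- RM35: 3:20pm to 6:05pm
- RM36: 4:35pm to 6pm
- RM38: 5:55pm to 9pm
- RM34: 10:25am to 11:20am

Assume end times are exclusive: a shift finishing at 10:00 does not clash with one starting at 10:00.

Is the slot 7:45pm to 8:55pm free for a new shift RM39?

RM31: ends 8:15am at or before RM39 starts 7:45pm → clear.
RM33: ends 11:40am at or before RM39 starts 7:45pm → clear.
RM34: ends 11:20am at or before RM39 starts 7:45pm → clear.
RM30: ends 1pm at or before RM39 starts 7:45pm → clear.
RM32: ends 2pm at or before RM39 starts 7:45pm → clear.
RM35: ends 6:05pm at or before RM39 starts 7:45pm → clear.
RM36: ends 6pm at or before RM39 starts 7:45pm → clear.
RM38: starts 5:55pm before RM39 ends 8:55pm, and ends 9pm after RM39 starts 7:45pm → overlap.
RM37: starts 6:35pm before RM39 ends 8:55pm, and ends 8:50pm after RM39 starts 7:45pm → overlap.
RM39 overlaps RM37, RM38.

No — it overlaps RM37, RM38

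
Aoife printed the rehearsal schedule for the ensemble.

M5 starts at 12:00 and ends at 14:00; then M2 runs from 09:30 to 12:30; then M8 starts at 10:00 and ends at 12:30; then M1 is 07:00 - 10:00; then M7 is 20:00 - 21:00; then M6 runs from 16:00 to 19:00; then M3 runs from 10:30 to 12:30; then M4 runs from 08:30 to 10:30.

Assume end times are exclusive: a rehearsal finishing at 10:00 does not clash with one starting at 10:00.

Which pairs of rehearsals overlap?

Sorted by start: M1, M4, M2, M8, M3, M5, M6, M7.
M4 starts before M1 ends → M1 and M4 overlap.
M2 starts before M1 ends → M1 and M2 overlap.
M8 starts exactly when M1 ends (back-to-back, no overlap), so nothing later overlaps M1 either.
M2 starts before M4 ends → M4 and M2 overlap.
M8 starts before M4 ends → M4 and M8 overlap.
M3 starts exactly when M4 ends (back-to-back, no overlap), so nothing later overlaps M4 either.
M8 starts before M2 ends → M2 and M8 overlap.
M3 starts before M2 ends → M2 and M3 overlap.
M5 starts before M2 ends → M2 and M5 overlap.
M6 starts after M2 ends, so nothing later overlaps M2 either.
M3 starts before M8 ends → M8 and M3 overlap.
M5 starts before M8 ends → M8 and M5 overlap.
M6 starts after M8 ends, so nothing later overlaps M8 either.
M5 starts before M3 ends → M3 and M5 overlap.
M6 starts after M3 ends, so nothing later overlaps M3 either.
M6 starts after M5 ends, so nothing later overlaps M5 either.
M7 starts after M6 ends.

M1 & M2, M1 & M4, M2 & M3, M2 & M4, M2 & M5, M2 & M8, M3 & M5, M3 & M8, M4 & M8, M5 & M8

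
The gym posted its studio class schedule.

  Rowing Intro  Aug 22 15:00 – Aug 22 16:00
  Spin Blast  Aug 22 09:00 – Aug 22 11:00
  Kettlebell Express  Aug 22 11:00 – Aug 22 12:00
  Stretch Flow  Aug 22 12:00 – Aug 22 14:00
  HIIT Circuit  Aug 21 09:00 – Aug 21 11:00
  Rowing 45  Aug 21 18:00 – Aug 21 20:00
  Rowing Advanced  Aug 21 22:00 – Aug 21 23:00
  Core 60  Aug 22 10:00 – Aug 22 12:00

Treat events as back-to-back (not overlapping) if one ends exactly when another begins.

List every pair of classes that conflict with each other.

Check each pair: they overlap iff neither finishes before the other starts.
Sorted by start: HIIT Circuit, Rowing 45, Rowing Advanced, Spin Blast, Core 60, Kettlebell Express, Stretch Flow, Rowing Intro.
Rowing 45 starts after HIIT Circuit ends — done with HIIT Circuit.
Rowing Advanced starts after Rowing 45 ends — done with Rowing 45.
Spin Blast starts after Rowing Advanced ends — done with Rowing Advanced.
Core 60 starts before Spin Blast ends → Spin Blast and Core 60 overlap.
Kettlebell Express starts exactly when Spin Blast ends (back-to-back, no overlap) — done with Spin Blast.
Kettlebell Express starts before Core 60 ends → Core 60 and Kettlebell Express overlap.
Stretch Flow starts exactly when Core 60 ends (back-to-back, no overlap) — done with Core 60.
Stretch Flow starts exactly when Kettlebell Express ends (back-to-back, no overlap) — done with Kettlebell Express.
Rowing Intro starts after Stretch Flow ends.

Core 60 & Kettlebell Express, Core 60 & Spin Blast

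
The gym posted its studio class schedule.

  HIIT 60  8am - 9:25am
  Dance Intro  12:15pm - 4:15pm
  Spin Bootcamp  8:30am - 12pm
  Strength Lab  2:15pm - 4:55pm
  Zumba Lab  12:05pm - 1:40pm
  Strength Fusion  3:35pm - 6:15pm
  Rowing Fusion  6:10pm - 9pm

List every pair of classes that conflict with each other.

Check each pair: they overlap iff neither finishes before the other starts.
Sorted by start: HIIT 60, Spin Bootcamp, Zumba Lab, Dance Intro, Strength Lab, Strength Fusion, Rowing Fusion.
Spin Bootcamp starts before HIIT 60 ends → HIIT 60 and Spin Bootcamp overlap.
Zumba Lab starts after HIIT 60 ends; HIIT 60 is clear from here.
Zumba Lab starts after Spin Bootcamp ends; Spin Bootcamp is clear from here.
Dance Intro starts before Zumba Lab ends → Zumba Lab and Dance Intro overlap.
Strength Lab starts after Zumba Lab ends; Zumba Lab is clear from here.
Strength Lab starts before Dance Intro ends → Dance Intro and Strength Lab overlap.
Strength Fusion starts before Dance Intro ends → Dance Intro and Strength Fusion overlap.
Rowing Fusion starts after Dance Intro ends.
Strength Fusion starts before Strength Lab ends → Strength Lab and Strength Fusion overlap.
Rowing Fusion starts after Strength Lab ends.
Rowing Fusion starts before Strength Fusion ends → Strength Fusion and Rowing Fusion overlap.

Dance Intro & Strength Fusion, Dance Intro & Strength Lab, Dance Intro & Zumba Lab, HIIT 60 & Spin Bootcamp, Rowing Fusion & Strength Fusion, Strength Fusion & Strength Lab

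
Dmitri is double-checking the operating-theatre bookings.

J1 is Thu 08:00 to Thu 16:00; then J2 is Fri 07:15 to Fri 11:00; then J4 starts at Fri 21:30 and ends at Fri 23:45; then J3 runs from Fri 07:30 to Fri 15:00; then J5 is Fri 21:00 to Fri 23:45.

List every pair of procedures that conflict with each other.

Sorted by start: J1, J2, J3, J5, J4.
J2 starts after J1 ends; J1 is clear from here.
J3 starts before J2 ends → J2 and J3 overlap.
J5 starts after J2 ends; J2 is clear from here.
J5 starts after J3 ends; J3 is clear from here.
J4 starts before J5 ends → J5 and J4 overlap.

J2 & J3, J4 & J5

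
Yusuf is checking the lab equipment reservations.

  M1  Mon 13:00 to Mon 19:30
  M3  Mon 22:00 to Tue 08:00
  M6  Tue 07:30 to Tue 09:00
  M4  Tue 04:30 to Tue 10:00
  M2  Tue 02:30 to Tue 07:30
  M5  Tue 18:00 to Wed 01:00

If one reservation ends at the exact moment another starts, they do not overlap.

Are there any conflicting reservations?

Check each pair: they overlap iff neither finishes before the other starts.
Sorted by start: M1, M3, M2, M4, M6, M5.
M3 starts after M1 ends, so M1 has no further overlaps.
M2 starts before M3 ends → M3 and M2 overlap.
That's a conflict, so the schedule is not conflict-free.

Yes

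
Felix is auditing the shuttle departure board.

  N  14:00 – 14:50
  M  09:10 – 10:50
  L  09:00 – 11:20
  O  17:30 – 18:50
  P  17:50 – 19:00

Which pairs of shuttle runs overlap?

L & M, O & P

Sorted by start: L, M, N, O, P.
M starts before L ends → L and M overlap.
N starts after L ends — done with L.
N starts after M ends — done with M.
O starts after N ends — done with N.
P starts before O ends → O and P overlap.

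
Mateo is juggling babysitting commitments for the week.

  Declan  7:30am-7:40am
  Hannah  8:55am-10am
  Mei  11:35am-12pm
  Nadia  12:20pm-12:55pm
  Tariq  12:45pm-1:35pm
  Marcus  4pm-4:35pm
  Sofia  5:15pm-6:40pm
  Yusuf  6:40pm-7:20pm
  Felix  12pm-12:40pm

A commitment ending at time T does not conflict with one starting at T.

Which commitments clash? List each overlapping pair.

Felix & Nadia, Nadia & Tariq

Sorted by start: Declan, Hannah, Mei, Felix, Nadia, Tariq, Marcus, Sofia, Yusuf.
Hannah starts after Declan ends, so nothing later overlaps Declan either.
Mei starts after Hannah ends, so nothing later overlaps Hannah either.
Felix starts exactly when Mei ends (back-to-back, no overlap), so nothing later overlaps Mei either.
Nadia starts before Felix ends → Felix and Nadia overlap.
Tariq starts after Felix ends, so nothing later overlaps Felix either.
Tariq starts before Nadia ends → Nadia and Tariq overlap.
Marcus starts after Nadia ends, so nothing later overlaps Nadia either.
Marcus starts after Tariq ends, so nothing later overlaps Tariq either.
Sofia starts after Marcus ends, so nothing later overlaps Marcus either.
Yusuf starts exactly when Sofia ends (back-to-back, no overlap).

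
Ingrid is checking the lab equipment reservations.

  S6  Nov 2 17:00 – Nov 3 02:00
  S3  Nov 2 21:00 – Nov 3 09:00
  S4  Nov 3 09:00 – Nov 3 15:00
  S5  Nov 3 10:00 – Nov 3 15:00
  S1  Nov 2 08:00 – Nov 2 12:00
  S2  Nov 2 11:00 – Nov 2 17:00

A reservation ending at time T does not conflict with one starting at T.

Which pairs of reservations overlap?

Sorted by start: S1, S2, S6, S3, S4, S5.
S2 starts before S1 ends → S1 and S2 overlap.
S6 starts after S1 ends; S1 is clear from here.
S6 starts exactly when S2 ends (back-to-back, no overlap); S2 is clear from here.
S3 starts before S6 ends → S6 and S3 overlap.
S4 starts after S6 ends; S6 is clear from here.
S4 starts exactly when S3 ends (back-to-back, no overlap); S3 is clear from here.
S5 starts before S4 ends → S4 and S5 overlap.

S1 & S2, S3 & S6, S4 & S5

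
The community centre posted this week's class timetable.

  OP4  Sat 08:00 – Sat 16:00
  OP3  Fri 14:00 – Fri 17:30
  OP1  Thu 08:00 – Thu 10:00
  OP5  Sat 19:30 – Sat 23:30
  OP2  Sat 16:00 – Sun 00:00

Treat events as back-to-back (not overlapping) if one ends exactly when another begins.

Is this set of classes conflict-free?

No

Sorted by start: OP1, OP3, OP4, OP2, OP5.
OP3 starts after OP1 ends — done with OP1.
OP4 starts after OP3 ends — done with OP3.
OP2 starts exactly when OP4 ends (back-to-back, no overlap) — done with OP4.
OP5 starts before OP2 ends → OP2 and OP5 overlap.
That's a conflict, so the schedule is not conflict-free.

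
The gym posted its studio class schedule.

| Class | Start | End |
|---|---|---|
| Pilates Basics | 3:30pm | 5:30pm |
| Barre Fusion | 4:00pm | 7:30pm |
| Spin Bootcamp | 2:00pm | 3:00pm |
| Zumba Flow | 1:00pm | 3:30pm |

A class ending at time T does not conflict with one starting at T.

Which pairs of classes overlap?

Two intervals overlap when each starts before the other ends.
Sorted by start: Zumba Flow, Spin Bootcamp, Pilates Basics, Barre Fusion.
Spin Bootcamp starts before Zumba Flow ends → Zumba Flow and Spin Bootcamp overlap.
Pilates Basics starts exactly when Zumba Flow ends (back-to-back, no overlap); Zumba Flow is clear from here.
Pilates Basics starts after Spin Bootcamp ends; Spin Bootcamp is clear from here.
Barre Fusion starts before Pilates Basics ends → Pilates Basics and Barre Fusion overlap.

Barre Fusion & Pilates Basics, Spin Bootcamp & Zumba Flow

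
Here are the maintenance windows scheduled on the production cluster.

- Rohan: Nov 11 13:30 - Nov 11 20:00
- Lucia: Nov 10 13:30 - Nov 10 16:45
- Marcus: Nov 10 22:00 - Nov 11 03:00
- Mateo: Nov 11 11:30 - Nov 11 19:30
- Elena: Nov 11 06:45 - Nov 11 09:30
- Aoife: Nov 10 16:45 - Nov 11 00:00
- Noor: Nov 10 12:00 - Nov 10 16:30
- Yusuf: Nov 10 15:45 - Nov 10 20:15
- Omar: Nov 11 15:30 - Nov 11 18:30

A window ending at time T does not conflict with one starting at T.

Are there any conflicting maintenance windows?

Yes

Sorted by start: Noor, Lucia, Yusuf, Aoife, Marcus, Elena, Mateo, Rohan, Omar.
Lucia starts before Noor ends → Noor and Lucia overlap.
That's a conflict, so the schedule is not conflict-free.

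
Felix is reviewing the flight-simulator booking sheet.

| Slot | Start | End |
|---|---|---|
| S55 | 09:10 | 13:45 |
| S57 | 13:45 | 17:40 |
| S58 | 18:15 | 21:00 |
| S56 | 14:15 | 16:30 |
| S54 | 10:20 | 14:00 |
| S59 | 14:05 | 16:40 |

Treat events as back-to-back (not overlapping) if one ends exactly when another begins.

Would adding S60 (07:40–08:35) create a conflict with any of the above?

S55: starts 09:10 at or after S60 ends 08:35 → clear.
S54: starts 10:20 at or after S60 ends 08:35 → clear.
S57: starts 13:45 at or after S60 ends 08:35 → clear.
S59: starts 14:05 at or after S60 ends 08:35 → clear.
S56: starts 14:15 at or after S60 ends 08:35 → clear.
S58: starts 18:15 at or after S60 ends 08:35 → clear.

No — it doesn't clash with anything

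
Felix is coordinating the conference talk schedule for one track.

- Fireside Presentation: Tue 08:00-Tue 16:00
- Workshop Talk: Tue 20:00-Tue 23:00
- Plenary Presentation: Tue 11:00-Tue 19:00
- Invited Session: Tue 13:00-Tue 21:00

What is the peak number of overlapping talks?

3

Walk through starts and ends in time order (an end at T is processed before a start at T):
Tue 08:00 start Fireside Presentation → 1
Tue 11:00 start Plenary Presentation → 2
Tue 13:00 start Invited Session → 3
Tue 16:00 end Fireside Presentation → 2
Tue 19:00 end Plenary Presentation → 1
Tue 20:00 start Workshop Talk → 2
Tue 21:00 end Invited Session → 1
Tue 23:00 end Workshop Talk → 0
Peak is 3, at Tue 13:00 (Fireside Presentation, Invited Session, Plenary Presentation).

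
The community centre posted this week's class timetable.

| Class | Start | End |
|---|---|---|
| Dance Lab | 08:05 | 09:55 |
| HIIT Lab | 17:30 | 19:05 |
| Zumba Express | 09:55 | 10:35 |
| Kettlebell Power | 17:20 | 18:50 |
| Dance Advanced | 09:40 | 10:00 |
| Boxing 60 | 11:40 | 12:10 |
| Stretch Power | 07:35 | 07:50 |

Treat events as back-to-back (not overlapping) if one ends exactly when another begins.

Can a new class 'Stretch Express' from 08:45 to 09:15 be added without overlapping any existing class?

Stretch Power: ends 07:50 at or before Stretch Express starts 08:45 → clear.
Dance Lab: starts 08:05 before Stretch Express ends 09:15, and ends 09:55 after Stretch Express starts 08:45 → overlap.
Dance Advanced: starts 09:40 at or after Stretch Express ends 09:15 → clear.
Zumba Express: starts 09:55 at or after Stretch Express ends 09:15 → clear.
Boxing 60: starts 11:40 at or after Stretch Express ends 09:15 → clear.
Kettlebell Power: starts 17:20 at or after Stretch Express ends 09:15 → clear.
HIIT Lab: starts 17:30 at or after Stretch Express ends 09:15 → clear.
Stretch Express overlaps Dance Lab.

No — it overlaps Dance Lab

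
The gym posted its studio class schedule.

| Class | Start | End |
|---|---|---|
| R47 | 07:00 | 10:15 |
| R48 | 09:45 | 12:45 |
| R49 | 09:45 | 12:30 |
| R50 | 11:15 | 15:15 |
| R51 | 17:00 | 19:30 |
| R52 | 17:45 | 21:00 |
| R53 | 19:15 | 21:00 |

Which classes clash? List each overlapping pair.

Sorted by start: R47, R48, R49, R50, R51, R52, R53.
R48 starts before R47 ends → R47 and R48 overlap.
R49 starts before R47 ends → R47 and R49 overlap.
R50 starts after R47 ends, so R47 has no further overlaps.
R49 starts before R48 ends → R48 and R49 overlap.
R50 starts before R48 ends → R48 and R50 overlap.
R51 starts after R48 ends, so R48 has no further overlaps.
R50 starts before R49 ends → R49 and R50 overlap.
R51 starts after R49 ends, so R49 has no further overlaps.
R51 starts after R50 ends, so R50 has no further overlaps.
R52 starts before R51 ends → R51 and R52 overlap.
R53 starts before R51 ends → R51 and R53 overlap.
R53 starts before R52 ends → R52 and R53 overlap.

R47 & R48, R47 & R49, R48 & R49, R48 & R50, R49 & R50, R51 & R52, R51 & R53, R52 & R53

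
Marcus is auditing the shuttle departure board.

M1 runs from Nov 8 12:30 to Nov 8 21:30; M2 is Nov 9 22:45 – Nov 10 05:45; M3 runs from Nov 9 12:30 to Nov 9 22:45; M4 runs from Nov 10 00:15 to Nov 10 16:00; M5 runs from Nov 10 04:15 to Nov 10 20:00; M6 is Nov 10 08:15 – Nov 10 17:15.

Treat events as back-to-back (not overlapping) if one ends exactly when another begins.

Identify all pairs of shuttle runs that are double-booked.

Sorted by start: M1, M3, M2, M4, M5, M6.
M3 starts after M1 ends; M1 is clear from here.
M2 starts exactly when M3 ends (back-to-back, no overlap); M3 is clear from here.
M4 starts before M2 ends → M2 and M4 overlap.
M5 starts before M2 ends → M2 and M5 overlap.
M6 starts after M2 ends.
M5 starts before M4 ends → M4 and M5 overlap.
M6 starts before M4 ends → M4 and M6 overlap.
M6 starts before M5 ends → M5 and M6 overlap.

M2 & M4, M2 & M5, M4 & M5, M4 & M6, M5 & M6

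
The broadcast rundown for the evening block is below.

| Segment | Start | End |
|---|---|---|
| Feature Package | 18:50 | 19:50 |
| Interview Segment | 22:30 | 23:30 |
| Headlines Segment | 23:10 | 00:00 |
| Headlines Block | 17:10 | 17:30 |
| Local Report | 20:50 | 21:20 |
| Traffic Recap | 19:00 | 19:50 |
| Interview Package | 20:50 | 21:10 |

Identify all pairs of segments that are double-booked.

Sorted by start: Headlines Block, Feature Package, Traffic Recap, Local Report, Interview Package, Interview Segment, Headlines Segment.
Feature Package starts after Headlines Block ends, so nothing later overlaps Headlines Block either.
Traffic Recap starts before Feature Package ends → Feature Package and Traffic Recap overlap.
Local Report starts after Feature Package ends, so nothing later overlaps Feature Package either.
Local Report starts after Traffic Recap ends, so nothing later overlaps Traffic Recap either.
Interview Package starts before Local Report ends → Local Report and Interview Package overlap.
Interview Segment starts after Local Report ends, so nothing later overlaps Local Report either.
Interview Segment starts after Interview Package ends, so nothing later overlaps Interview Package either.
Headlines Segment starts before Interview Segment ends → Interview Segment and Headlines Segment overlap.

Feature Package & Traffic Recap, Headlines Segment & Interview Segment, Interview Package & Local Report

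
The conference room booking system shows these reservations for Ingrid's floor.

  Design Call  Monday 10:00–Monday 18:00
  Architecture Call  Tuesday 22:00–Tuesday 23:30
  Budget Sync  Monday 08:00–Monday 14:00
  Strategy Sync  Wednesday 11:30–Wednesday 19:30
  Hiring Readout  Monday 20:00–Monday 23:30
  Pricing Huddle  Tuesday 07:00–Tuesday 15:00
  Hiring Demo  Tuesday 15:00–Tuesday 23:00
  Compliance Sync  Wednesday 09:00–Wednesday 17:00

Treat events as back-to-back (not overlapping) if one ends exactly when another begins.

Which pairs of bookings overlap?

Sorted by start: Budget Sync, Design Call, Hiring Readout, Pricing Huddle, Hiring Demo, Architecture Call, Compliance Sync, Strategy Sync.
Design Call starts before Budget Sync ends → Budget Sync and Design Call overlap.
Hiring Readout starts after Budget Sync ends; Budget Sync is clear from here.
Hiring Readout starts after Design Call ends; Design Call is clear from here.
Pricing Huddle starts after Hiring Readout ends; Hiring Readout is clear from here.
Hiring Demo starts exactly when Pricing Huddle ends (back-to-back, no overlap); Pricing Huddle is clear from here.
Architecture Call starts before Hiring Demo ends → Hiring Demo and Architecture Call overlap.
Compliance Sync starts after Hiring Demo ends; Hiring Demo is clear from here.
Compliance Sync starts after Architecture Call ends; Architecture Call is clear from here.
Strategy Sync starts before Compliance Sync ends → Compliance Sync and Strategy Sync overlap.

Architecture Call & Hiring Demo, Budget Sync & Design Call, Compliance Sync & Strategy Sync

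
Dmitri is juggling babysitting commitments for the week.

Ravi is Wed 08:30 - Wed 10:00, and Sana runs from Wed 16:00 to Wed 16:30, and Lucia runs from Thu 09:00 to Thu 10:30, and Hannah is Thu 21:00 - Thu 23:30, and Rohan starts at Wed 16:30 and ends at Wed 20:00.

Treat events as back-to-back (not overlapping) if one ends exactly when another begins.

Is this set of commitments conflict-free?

Check each pair: they overlap iff neither finishes before the other starts.
Sorted by start: Ravi, Sana, Rohan, Lucia, Hannah.
Sana starts after Ravi ends, so Ravi has no further overlaps.
Rohan starts exactly when Sana ends (back-to-back, no overlap), so Sana has no further overlaps.
Lucia starts after Rohan ends, so Rohan has no further overlaps.
Hannah starts after Lucia ends.
Every pair is clear; the schedule has no overlaps.

Yes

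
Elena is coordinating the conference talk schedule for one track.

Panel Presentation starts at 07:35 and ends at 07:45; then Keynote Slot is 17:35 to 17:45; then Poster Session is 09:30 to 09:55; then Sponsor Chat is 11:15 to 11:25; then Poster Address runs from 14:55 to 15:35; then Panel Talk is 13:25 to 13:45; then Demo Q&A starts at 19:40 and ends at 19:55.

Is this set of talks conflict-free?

Yes

Sorted by start: Panel Presentation, Poster Session, Sponsor Chat, Panel Talk, Poster Address, Keynote Slot, Demo Q&A.
Poster Session starts after Panel Presentation ends; Panel Presentation is clear from here.
Sponsor Chat starts after Poster Session ends; Poster Session is clear from here.
Panel Talk starts after Sponsor Chat ends; Sponsor Chat is clear from here.
Poster Address starts after Panel Talk ends; Panel Talk is clear from here.
Keynote Slot starts after Poster Address ends; Poster Address is clear from here.
Demo Q&A starts after Keynote Slot ends.
Every pair is clear; the schedule has no overlaps.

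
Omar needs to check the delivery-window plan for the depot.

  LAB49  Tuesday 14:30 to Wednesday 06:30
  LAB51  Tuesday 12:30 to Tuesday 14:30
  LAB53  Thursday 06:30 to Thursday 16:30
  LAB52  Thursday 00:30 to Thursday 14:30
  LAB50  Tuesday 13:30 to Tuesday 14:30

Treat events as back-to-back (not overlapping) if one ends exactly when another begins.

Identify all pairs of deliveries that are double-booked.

Sorted by start: LAB51, LAB50, LAB49, LAB52, LAB53.
LAB50 starts before LAB51 ends → LAB51 and LAB50 overlap.
LAB49 starts exactly when LAB51 ends (back-to-back, no overlap); LAB51 is clear from here.
LAB49 starts exactly when LAB50 ends (back-to-back, no overlap); LAB50 is clear from here.
LAB52 starts after LAB49 ends; LAB49 is clear from here.
LAB53 starts before LAB52 ends → LAB52 and LAB53 overlap.

LAB50 & LAB51, LAB52 & LAB53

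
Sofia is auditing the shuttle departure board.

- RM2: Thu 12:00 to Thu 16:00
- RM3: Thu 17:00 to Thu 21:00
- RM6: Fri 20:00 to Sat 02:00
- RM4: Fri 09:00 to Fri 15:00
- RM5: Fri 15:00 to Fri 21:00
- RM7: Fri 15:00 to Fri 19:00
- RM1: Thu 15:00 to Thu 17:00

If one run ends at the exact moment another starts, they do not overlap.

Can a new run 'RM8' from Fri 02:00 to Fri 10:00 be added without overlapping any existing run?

RM2: ends Thu 16:00 at or before RM8 starts Fri 02:00 → clear.
RM1: ends Thu 17:00 at or before RM8 starts Fri 02:00 → clear.
RM3: ends Thu 21:00 at or before RM8 starts Fri 02:00 → clear.
RM4: starts Fri 09:00 before RM8 ends Fri 10:00, and ends Fri 15:00 after RM8 starts Fri 02:00 → overlap.
RM5: starts Fri 15:00 at or after RM8 ends Fri 10:00 → clear.
RM7: starts Fri 15:00 at or after RM8 ends Fri 10:00 → clear.
RM6: starts Fri 20:00 at or after RM8 ends Fri 10:00 → clear.
RM8 overlaps RM4.

No — it overlaps RM4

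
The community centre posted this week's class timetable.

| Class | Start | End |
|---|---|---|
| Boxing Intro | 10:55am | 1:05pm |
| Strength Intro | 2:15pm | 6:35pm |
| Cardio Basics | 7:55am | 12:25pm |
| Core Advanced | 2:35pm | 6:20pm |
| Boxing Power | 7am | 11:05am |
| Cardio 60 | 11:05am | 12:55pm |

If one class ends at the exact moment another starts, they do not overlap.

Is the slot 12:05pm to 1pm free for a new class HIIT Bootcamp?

No — it overlaps Boxing Intro, Cardio 60, Cardio Basics

Boxing Power: ends 11:05am at or before HIIT Bootcamp starts 12:05pm → clear.
Cardio Basics: starts 7:55am before HIIT Bootcamp ends 1pm, and ends 12:25pm after HIIT Bootcamp starts 12:05pm → overlap.
Boxing Intro: starts 10:55am before HIIT Bootcamp ends 1pm, and ends 1:05pm after HIIT Bootcamp starts 12:05pm → overlap.
Cardio 60: starts 11:05am before HIIT Bootcamp ends 1pm, and ends 12:55pm after HIIT Bootcamp starts 12:05pm → overlap.
Strength Intro: starts 2:15pm at or after HIIT Bootcamp ends 1pm → clear.
Core Advanced: starts 2:35pm at or after HIIT Bootcamp ends 1pm → clear.
HIIT Bootcamp overlaps Cardio Basics, Boxing Intro, Cardio 60.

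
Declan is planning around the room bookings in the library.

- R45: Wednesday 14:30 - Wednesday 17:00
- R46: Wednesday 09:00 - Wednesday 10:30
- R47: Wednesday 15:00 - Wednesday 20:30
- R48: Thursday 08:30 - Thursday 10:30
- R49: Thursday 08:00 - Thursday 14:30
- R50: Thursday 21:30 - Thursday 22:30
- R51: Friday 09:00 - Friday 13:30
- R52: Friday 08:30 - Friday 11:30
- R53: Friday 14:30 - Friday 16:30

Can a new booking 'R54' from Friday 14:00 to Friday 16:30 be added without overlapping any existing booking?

No — it overlaps R53

R46: ends Wednesday 10:30 at or before R54 starts Friday 14:00 → clear.
R45: ends Wednesday 17:00 at or before R54 starts Friday 14:00 → clear.
R47: ends Wednesday 20:30 at or before R54 starts Friday 14:00 → clear.
R49: ends Thursday 14:30 at or before R54 starts Friday 14:00 → clear.
R48: ends Thursday 10:30 at or before R54 starts Friday 14:00 → clear.
R50: ends Thursday 22:30 at or before R54 starts Friday 14:00 → clear.
R52: ends Friday 11:30 at or before R54 starts Friday 14:00 → clear.
R51: ends Friday 13:30 at or before R54 starts Friday 14:00 → clear.
R53: starts Friday 14:30 before R54 ends Friday 16:30, and ends Friday 16:30 after R54 starts Friday 14:00 → overlap.
R54 overlaps R53.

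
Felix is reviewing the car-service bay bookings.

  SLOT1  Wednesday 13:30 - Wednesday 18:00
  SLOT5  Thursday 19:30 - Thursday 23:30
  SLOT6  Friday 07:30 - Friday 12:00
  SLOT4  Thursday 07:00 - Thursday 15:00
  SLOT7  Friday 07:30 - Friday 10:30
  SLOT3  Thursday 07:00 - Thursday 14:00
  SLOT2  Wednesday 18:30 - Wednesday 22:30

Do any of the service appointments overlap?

Yes

Sorted by start: SLOT1, SLOT2, SLOT3, SLOT4, SLOT5, SLOT6, SLOT7.
SLOT2 starts after SLOT1 ends — done with SLOT1.
SLOT3 starts after SLOT2 ends — done with SLOT2.
SLOT4 starts before SLOT3 ends → SLOT3 and SLOT4 overlap.
That's a conflict, so the schedule is not conflict-free.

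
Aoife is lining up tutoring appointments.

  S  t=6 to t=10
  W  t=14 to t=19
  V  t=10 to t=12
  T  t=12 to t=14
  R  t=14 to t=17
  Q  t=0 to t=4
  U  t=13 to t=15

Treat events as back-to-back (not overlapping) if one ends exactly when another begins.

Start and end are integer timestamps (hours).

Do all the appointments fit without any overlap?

Sorted by start: Q, S, V, T, U, R, W.
S starts after Q ends, so nothing later overlaps Q either.
V starts exactly when S ends (back-to-back, no overlap), so nothing later overlaps S either.
T starts exactly when V ends (back-to-back, no overlap), so nothing later overlaps V either.
U starts before T ends → T and U overlap.
That's a conflict, so the schedule is not conflict-free.

No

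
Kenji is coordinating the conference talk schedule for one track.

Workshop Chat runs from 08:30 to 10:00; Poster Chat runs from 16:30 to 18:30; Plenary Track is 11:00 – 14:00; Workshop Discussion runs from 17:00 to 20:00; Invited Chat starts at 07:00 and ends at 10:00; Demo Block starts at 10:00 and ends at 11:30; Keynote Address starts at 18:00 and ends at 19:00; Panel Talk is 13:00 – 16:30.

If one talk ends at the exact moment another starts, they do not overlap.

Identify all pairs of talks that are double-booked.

Demo Block & Plenary Track, Invited Chat & Workshop Chat, Keynote Address & Poster Chat, Keynote Address & Workshop Discussion, Panel Talk & Plenary Track, Poster Chat & Workshop Discussion

Sorted by start: Invited Chat, Workshop Chat, Demo Block, Plenary Track, Panel Talk, Poster Chat, Workshop Discussion, Keynote Address.
Workshop Chat starts before Invited Chat ends → Invited Chat and Workshop Chat overlap.
Demo Block starts exactly when Invited Chat ends (back-to-back, no overlap), so Invited Chat has no further overlaps.
Demo Block starts exactly when Workshop Chat ends (back-to-back, no overlap), so Workshop Chat has no further overlaps.
Plenary Track starts before Demo Block ends → Demo Block and Plenary Track overlap.
Panel Talk starts after Demo Block ends, so Demo Block has no further overlaps.
Panel Talk starts before Plenary Track ends → Plenary Track and Panel Talk overlap.
Poster Chat starts after Plenary Track ends, so Plenary Track has no further overlaps.
Poster Chat starts exactly when Panel Talk ends (back-to-back, no overlap), so Panel Talk has no further overlaps.
Workshop Discussion starts before Poster Chat ends → Poster Chat and Workshop Discussion overlap.
Keynote Address starts before Poster Chat ends → Poster Chat and Keynote Address overlap.
Keynote Address starts before Workshop Discussion ends → Workshop Discussion and Keynote Address overlap.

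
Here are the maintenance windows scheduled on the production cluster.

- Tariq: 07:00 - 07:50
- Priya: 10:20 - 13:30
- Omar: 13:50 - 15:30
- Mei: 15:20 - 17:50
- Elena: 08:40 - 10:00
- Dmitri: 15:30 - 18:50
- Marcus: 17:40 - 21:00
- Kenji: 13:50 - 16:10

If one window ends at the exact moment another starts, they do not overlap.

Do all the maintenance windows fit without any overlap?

No

Sorted by start: Tariq, Elena, Priya, Kenji, Omar, Mei, Dmitri, Marcus.
Elena starts after Tariq ends, so nothing later overlaps Tariq either.
Priya starts after Elena ends, so nothing later overlaps Elena either.
Kenji starts after Priya ends, so nothing later overlaps Priya either.
Omar starts before Kenji ends → Kenji and Omar overlap.
That's a conflict, so the schedule is not conflict-free.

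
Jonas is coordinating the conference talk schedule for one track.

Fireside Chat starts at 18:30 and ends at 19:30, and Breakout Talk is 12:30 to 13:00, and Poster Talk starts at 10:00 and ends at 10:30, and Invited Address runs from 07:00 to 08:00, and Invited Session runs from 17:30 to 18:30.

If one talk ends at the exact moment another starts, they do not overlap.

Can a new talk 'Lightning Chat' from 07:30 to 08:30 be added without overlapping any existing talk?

No — it overlaps Invited Address

Invited Address: starts 07:00 before Lightning Chat ends 08:30, and ends 08:00 after Lightning Chat starts 07:30 → overlap.
Poster Talk: starts 10:00 at or after Lightning Chat ends 08:30 → clear.
Breakout Talk: starts 12:30 at or after Lightning Chat ends 08:30 → clear.
Invited Session: starts 17:30 at or after Lightning Chat ends 08:30 → clear.
Fireside Chat: starts 18:30 at or after Lightning Chat ends 08:30 → clear.
Lightning Chat overlaps Invited Address.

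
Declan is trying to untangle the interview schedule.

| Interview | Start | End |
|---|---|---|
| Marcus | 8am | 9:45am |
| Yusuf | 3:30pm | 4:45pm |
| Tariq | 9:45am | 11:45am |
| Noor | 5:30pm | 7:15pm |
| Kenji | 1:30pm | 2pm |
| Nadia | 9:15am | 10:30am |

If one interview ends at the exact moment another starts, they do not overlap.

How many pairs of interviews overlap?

2

Sorted by start: Marcus, Nadia, Tariq, Kenji, Yusuf, Noor.
Nadia starts before Marcus ends → Marcus and Nadia overlap.
Tariq starts exactly when Marcus ends (back-to-back, no overlap), so Marcus has no further overlaps.
Tariq starts before Nadia ends → Nadia and Tariq overlap.
Kenji starts after Nadia ends, so Nadia has no further overlaps.
Kenji starts after Tariq ends, so Tariq has no further overlaps.
Yusuf starts after Kenji ends, so Kenji has no further overlaps.
Noor starts after Yusuf ends.
Overlapping pairs: Marcus & Nadia, Nadia & Tariq — 2 in total.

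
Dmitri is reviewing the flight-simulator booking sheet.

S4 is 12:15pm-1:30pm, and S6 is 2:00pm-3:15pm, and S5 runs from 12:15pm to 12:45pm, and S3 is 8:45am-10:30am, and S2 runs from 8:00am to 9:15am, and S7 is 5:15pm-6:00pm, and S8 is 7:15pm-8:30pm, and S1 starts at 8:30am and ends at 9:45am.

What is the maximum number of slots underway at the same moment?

3

Walk through starts and ends in time order (an end at T is processed before a start at T):
8:00am start S2 → 1
8:30am start S1 → 2
8:45am start S3 → 3
9:15am end S2 → 2
9:45am end S1 → 1
10:30am end S3 → 0
12:15pm start S4 → 1
12:15pm start S5 → 2
12:45pm end S5 → 1
1:30pm end S4 → 0
2:00pm start S6 → 1
3:15pm end S6 → 0
5:15pm start S7 → 1
6:00pm end S7 → 0
7:15pm start S8 → 1
8:30pm end S8 → 0
Peak is 3, at 8:45am (S1, S2, S3).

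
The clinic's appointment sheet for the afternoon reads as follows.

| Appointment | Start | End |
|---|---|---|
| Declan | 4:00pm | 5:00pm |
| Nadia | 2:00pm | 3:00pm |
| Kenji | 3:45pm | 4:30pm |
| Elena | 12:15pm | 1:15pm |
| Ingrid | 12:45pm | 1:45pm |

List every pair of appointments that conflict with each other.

Check each pair: they overlap iff neither finishes before the other starts.
Sorted by start: Elena, Ingrid, Nadia, Kenji, Declan.
Ingrid starts before Elena ends → Elena and Ingrid overlap.
Nadia starts after Elena ends, so Elena has no further overlaps.
Nadia starts after Ingrid ends, so Ingrid has no further overlaps.
Kenji starts after Nadia ends, so Nadia has no further overlaps.
Declan starts before Kenji ends → Kenji and Declan overlap.

Declan & Kenji, Elena & Ingrid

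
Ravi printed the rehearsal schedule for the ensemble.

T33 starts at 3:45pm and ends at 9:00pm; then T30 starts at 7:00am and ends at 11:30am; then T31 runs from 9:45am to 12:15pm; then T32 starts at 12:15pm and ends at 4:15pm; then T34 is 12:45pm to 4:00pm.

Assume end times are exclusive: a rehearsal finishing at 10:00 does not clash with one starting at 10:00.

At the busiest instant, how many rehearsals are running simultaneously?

3

Walk through starts and ends in time order (an end at T is processed before a start at T):
7:00am start T30 → 1
9:45am start T31 → 2
11:30am end T30 → 1
12:15pm end T31 → 0
12:15pm start T32 → 1
12:45pm start T34 → 2
3:45pm start T33 → 3
4:00pm end T34 → 2
4:15pm end T32 → 1
9:00pm end T33 → 0
Peak is 3, at 3:45pm (T32, T33, T34).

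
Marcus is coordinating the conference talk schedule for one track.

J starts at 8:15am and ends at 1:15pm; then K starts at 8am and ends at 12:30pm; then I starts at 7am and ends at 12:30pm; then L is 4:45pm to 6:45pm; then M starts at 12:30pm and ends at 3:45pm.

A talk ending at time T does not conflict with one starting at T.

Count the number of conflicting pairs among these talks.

4

Sorted by start: I, K, J, M, L.
K starts before I ends → I and K overlap.
J starts before I ends → I and J overlap.
M starts exactly when I ends (back-to-back, no overlap), so nothing later overlaps I either.
J starts before K ends → K and J overlap.
M starts exactly when K ends (back-to-back, no overlap), so nothing later overlaps K either.
M starts before J ends → J and M overlap.
L starts after J ends.
L starts after M ends.
Overlapping pairs: I & J, I & K, J & K, J & M — 4 in total.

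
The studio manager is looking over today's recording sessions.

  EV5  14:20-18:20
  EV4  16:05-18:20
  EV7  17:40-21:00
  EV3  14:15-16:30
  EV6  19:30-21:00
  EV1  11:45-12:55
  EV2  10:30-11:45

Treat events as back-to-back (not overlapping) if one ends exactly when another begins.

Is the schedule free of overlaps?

No

Check each pair: they overlap iff neither finishes before the other starts.
Sorted by start: EV2, EV1, EV3, EV5, EV4, EV7, EV6.
EV1 starts exactly when EV2 ends (back-to-back, no overlap) — done with EV2.
EV3 starts after EV1 ends — done with EV1.
EV5 starts before EV3 ends → EV3 and EV5 overlap.
That's a conflict, so the schedule is not conflict-free.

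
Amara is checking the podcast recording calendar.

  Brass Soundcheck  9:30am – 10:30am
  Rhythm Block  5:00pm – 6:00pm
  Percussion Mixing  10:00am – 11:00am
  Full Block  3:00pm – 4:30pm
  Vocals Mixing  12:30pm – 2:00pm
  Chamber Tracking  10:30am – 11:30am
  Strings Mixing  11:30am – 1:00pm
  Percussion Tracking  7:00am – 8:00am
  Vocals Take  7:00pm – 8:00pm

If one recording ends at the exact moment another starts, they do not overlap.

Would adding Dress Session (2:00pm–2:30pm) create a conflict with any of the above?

No — it doesn't clash with anything

Percussion Tracking: ends 8:00am at or before Dress Session starts 2:00pm → clear.
Brass Soundcheck: ends 10:30am at or before Dress Session starts 2:00pm → clear.
Percussion Mixing: ends 11:00am at or before Dress Session starts 2:00pm → clear.
Chamber Tracking: ends 11:30am at or before Dress Session starts 2:00pm → clear.
Strings Mixing: ends 1:00pm at or before Dress Session starts 2:00pm → clear.
Vocals Mixing: ends 2:00pm at or before Dress Session starts 2:00pm → clear.
Full Block: starts 3:00pm at or after Dress Session ends 2:30pm → clear.
Rhythm Block: starts 5:00pm at or after Dress Session ends 2:30pm → clear.
Vocals Take: starts 7:00pm at or after Dress Session ends 2:30pm → clear.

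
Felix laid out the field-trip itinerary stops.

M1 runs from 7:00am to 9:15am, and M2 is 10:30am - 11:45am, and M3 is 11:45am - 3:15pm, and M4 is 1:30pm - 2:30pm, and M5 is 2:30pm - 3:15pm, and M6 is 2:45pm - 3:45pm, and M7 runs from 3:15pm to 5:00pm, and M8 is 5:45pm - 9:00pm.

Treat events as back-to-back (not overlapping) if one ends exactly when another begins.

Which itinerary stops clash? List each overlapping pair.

M3 & M4, M3 & M5, M3 & M6, M5 & M6, M6 & M7

Check each pair: they overlap iff neither finishes before the other starts.
Sorted by start: M1, M2, M3, M4, M5, M6, M7, M8.
M2 starts after M1 ends, so M1 has no further overlaps.
M3 starts exactly when M2 ends (back-to-back, no overlap), so M2 has no further overlaps.
M4 starts before M3 ends → M3 and M4 overlap.
M5 starts before M3 ends → M3 and M5 overlap.
M6 starts before M3 ends → M3 and M6 overlap.
M7 starts exactly when M3 ends (back-to-back, no overlap), so M3 has no further overlaps.
M5 starts exactly when M4 ends (back-to-back, no overlap), so M4 has no further overlaps.
M6 starts before M5 ends → M5 and M6 overlap.
M7 starts exactly when M5 ends (back-to-back, no overlap), so M5 has no further overlaps.
M7 starts before M6 ends → M6 and M7 overlap.
M8 starts after M6 ends.
M8 starts after M7 ends.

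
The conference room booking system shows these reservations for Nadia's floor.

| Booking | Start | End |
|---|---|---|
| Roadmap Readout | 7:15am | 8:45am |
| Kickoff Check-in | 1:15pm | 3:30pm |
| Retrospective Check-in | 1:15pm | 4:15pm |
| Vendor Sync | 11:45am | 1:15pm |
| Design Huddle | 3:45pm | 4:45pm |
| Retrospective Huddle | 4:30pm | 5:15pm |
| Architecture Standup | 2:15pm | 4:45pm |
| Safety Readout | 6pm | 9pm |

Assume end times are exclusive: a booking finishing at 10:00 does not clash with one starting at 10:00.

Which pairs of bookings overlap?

Sorted by start: Roadmap Readout, Vendor Sync, Kickoff Check-in, Retrospective Check-in, Architecture Standup, Design Huddle, Retrospective Huddle, Safety Readout.
Vendor Sync starts after Roadmap Readout ends; Roadmap Readout is clear from here.
Kickoff Check-in starts exactly when Vendor Sync ends (back-to-back, no overlap); Vendor Sync is clear from here.
Retrospective Check-in starts before Kickoff Check-in ends → Kickoff Check-in and Retrospective Check-in overlap.
Architecture Standup starts before Kickoff Check-in ends → Kickoff Check-in and Architecture Standup overlap.
Design Huddle starts after Kickoff Check-in ends; Kickoff Check-in is clear from here.
Architecture Standup starts before Retrospective Check-in ends → Retrospective Check-in and Architecture Standup overlap.
Design Huddle starts before Retrospective Check-in ends → Retrospective Check-in and Design Huddle overlap.
Retrospective Huddle starts after Retrospective Check-in ends; Retrospective Check-in is clear from here.
Design Huddle starts before Architecture Standup ends → Architecture Standup and Design Huddle overlap.
Retrospective Huddle starts before Architecture Standup ends → Architecture Standup and Retrospective Huddle overlap.
Safety Readout starts after Architecture Standup ends.
Retrospective Huddle starts before Design Huddle ends → Design Huddle and Retrospective Huddle overlap.
Safety Readout starts after Design Huddle ends.
Safety Readout starts after Retrospective Huddle ends.

Architecture Standup & Design Huddle, Architecture Standup & Kickoff Check-in, Architecture Standup & Retrospective Check-in, Architecture Standup & Retrospective Huddle, Design Huddle & Retrospective Check-in, Design Huddle & Retrospective Huddle, Kickoff Check-in & Retrospective Check-in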